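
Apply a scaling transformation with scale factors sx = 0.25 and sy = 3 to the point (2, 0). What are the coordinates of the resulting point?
(0.5, 0)

Scaling matrix:
[[0.25, 0], [0, 3]]
Result: (2 × 0.25, 0 × 3) = (0.5, 0)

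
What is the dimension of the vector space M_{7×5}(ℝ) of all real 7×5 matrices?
Dimension = 35

A real 7×5 matrix is determined by its 7·5 = 35 independent entries.
A standard basis is {E_ij : 1 ≤ i ≤ 7, 1 ≤ j ≤ 5}, where E_ij has a 1 in position (i, j) and 0 elsewhere — there are 35 such matrices, and they are linearly independent and span M_{7×5}(ℝ).
Therefore dim(M_{7×5}(ℝ)) = 35.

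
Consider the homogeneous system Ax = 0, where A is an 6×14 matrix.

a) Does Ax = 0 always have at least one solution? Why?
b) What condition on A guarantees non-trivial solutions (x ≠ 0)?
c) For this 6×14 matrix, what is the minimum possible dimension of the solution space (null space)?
a) Yes, x = 0 is always a solution. b) When A has linearly dependent columns (rank < n). c) Minimum nullity = 8.

a) x = 0 satisfies A·0 = 0, so the zero vector is always a solution.
b) Non-trivial solutions exist iff the columns of A are linearly dependent, equivalently rank(A) < n (the number of columns).
c) By rank-nullity, rank(A) + nullity(A) = n = 14. Since A has only 6 rows, rank(A) ≤ 6, so nullity(A) ≥ 14 - 6 = 8.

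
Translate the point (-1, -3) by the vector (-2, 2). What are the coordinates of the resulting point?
(-3, -1)

Translation by (-2, 2):
x' = -1 + -2 = -3
y' = -3 + 2 = -1
Homogeneous matrix: [[1, 0, -2], [0, 1, 2], [0, 0, 1]]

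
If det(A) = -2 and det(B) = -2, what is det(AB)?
4

Use the multiplicative property of determinants: det(AB) = det(A)*det(B).
det(AB) = (-2)*(-2) = 4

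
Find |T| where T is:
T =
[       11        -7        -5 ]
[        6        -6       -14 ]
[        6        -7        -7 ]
det(T) = -292

Expand along row 0 (cofactor expansion): det(T) = a*(e*i - f*h) - b*(d*i - f*g) + c*(d*h - e*g), where the 3×3 is [[a, b, c], [d, e, f], [g, h, i]].
Minor M_00 = (-6)*(-7) - (-14)*(-7) = 42 - 98 = -56.
Minor M_01 = (6)*(-7) - (-14)*(6) = -42 + 84 = 42.
Minor M_02 = (6)*(-7) - (-6)*(6) = -42 + 36 = -6.
det(T) = (11)*(-56) - (-7)*(42) + (-5)*(-6) = -616 + 294 + 30 = -292.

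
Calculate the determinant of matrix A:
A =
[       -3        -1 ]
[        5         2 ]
det(A) = -1

For a 2×2 matrix [[a, b], [c, d]], det = a*d - b*c.
det(A) = (-3)*(2) - (-1)*(5) = -6 + 5 = -1.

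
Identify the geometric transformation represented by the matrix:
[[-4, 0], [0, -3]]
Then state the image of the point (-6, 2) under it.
non-uniform scaling by (-4, -3); image of (-6, 2) is (24, -6)

This is diagonal with distinct entries, so it scales the x-axis by -4 and the y-axis by -3.
The matrix [[-4, 0], [0, -3]] represents: non-uniform scaling by (-4, -3).
Applying it to (-6, 2): [-4·-6 + 0·2, 0·-6 + -3·2] = (24, -6).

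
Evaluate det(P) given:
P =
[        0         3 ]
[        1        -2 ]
det(P) = -3

For a 2×2 matrix [[a, b], [c, d]], det = a*d - b*c.
det(P) = (0)*(-2) - (3)*(1) = 0 - 3 = -3.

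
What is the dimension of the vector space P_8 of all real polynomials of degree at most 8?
Dimension = 9

A polynomial of degree at most 8 can be written as a₀ + a₁x + a₂x² + … + a_8x^8, with 9 free coefficients a₀, …, a_8.
The set {1, x, x², …, x^8} is a basis: it spans P_8 (every such polynomial is a linear combination of these) and is linearly independent (a polynomial is zero iff all its coefficients are zero).
Therefore dim(P_8) = 8 + 1 = 9.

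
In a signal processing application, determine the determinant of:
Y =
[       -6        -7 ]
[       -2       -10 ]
det(Y) = 46

For a 2×2 matrix [[a, b], [c, d]], det = a*d - b*c.
det(Y) = (-6)*(-10) - (-7)*(-2) = 60 - 14 = 46.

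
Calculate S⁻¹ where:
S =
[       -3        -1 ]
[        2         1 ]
det(S) = -1
S⁻¹ =
[       -1        -1 ]
[        2         3 ]

For a 2×2 matrix S = [[a, b], [c, d]] with det(S) ≠ 0, S⁻¹ = (1/det(S)) * [[d, -b], [-c, a]].
det(S) = (-3)*(1) - (-1)*(2) = -3 + 2 = -1.
S⁻¹ = (1/-1) * [[1, 1], [-2, -3]].
Dividing each entry by -1 and reducing:
S⁻¹ =
[       -1        -1 ]
[        2         3 ]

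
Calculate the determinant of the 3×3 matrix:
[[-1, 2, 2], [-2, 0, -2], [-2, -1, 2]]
22

Expansion along first row:
det = -1·det([[0,-2],[-1,2]]) - 2·det([[-2,-2],[-2,2]]) + 2·det([[-2,0],[-2,-1]])
    = -1·(0·2 - -2·-1) - 2·(-2·2 - -2·-2) + 2·(-2·-1 - 0·-2)
    = -1·-2 - 2·-8 + 2·2
    = 2 + 16 + 4 = 22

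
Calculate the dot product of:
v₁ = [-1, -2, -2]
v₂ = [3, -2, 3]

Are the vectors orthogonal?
-5, No

The dot product is the sum of products of corresponding components.
v₁·v₂ = (-1)*(3) + (-2)*(-2) + (-2)*(3) = -3 + 4 - 6 = -5.
Two vectors are orthogonal iff their dot product is 0; here the dot product is -5, so the vectors are not orthogonal.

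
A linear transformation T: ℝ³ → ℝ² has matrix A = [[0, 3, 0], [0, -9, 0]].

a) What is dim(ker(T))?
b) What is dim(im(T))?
dim(ker) = 2, dim(im) = 1

Observe that row 2 = -3 × row 1 (so the rows are linearly dependent).
Thus rank(A) = 1 (only one linearly independent row).
dim(im(T)) = rank(A) = 1.
By the rank-nullity theorem applied to T: ℝ³ → ℝ², rank(A) + nullity(A) = 3 (the domain dimension), so dim(ker(T)) = 3 - 1 = 2.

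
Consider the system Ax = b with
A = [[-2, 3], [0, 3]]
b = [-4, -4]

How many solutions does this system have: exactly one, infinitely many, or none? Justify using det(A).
Exactly one solution

Compute det(A) = (-2)*(3) - (3)*(0) = -6.
Because det(A) ≠ 0, A is invertible and Ax = b has a unique solution for every b (here x = A⁻¹ b).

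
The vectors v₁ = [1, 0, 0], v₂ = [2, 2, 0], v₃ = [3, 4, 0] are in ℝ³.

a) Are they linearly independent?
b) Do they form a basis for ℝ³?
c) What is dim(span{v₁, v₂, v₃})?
Not independent, not a basis, dim(span) = 2

Check whether v₃ can be written as a linear combination of v₁ and v₂.
v₃ = (-1)·v₁ + (2)·v₂ = [3, 4, 0], so the three vectors are linearly dependent.
Thus they do not form a basis for ℝ³, and dim(span{v₁, v₂, v₃}) = 2 (spanned by v₁ and v₂).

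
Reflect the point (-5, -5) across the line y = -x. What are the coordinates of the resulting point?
(5, 5)

Reflection across line y = -x: (-5, -5) → (5, 5)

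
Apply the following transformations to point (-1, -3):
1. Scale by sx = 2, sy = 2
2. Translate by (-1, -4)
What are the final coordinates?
(-3, -10)

Step 1: Scale (-1, -3) by (sx, sy) = (2, 2) → (-2, -6)
Step 2: Translate by (-1, -4) → (-3, -10)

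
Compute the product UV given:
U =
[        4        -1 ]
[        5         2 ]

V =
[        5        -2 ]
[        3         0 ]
UV =
[       17        -8 ]
[       31       -10 ]

Matrix multiplication: (UV)[i][j] = sum over k of U[i][k] * V[k][j].
  (UV)[0][0] = (4)*(5) + (-1)*(3) = 17
  (UV)[0][1] = (4)*(-2) + (-1)*(0) = -8
  (UV)[1][0] = (5)*(5) + (2)*(3) = 31
  (UV)[1][1] = (5)*(-2) + (2)*(0) = -10
UV =
[       17        -8 ]
[       31       -10 ]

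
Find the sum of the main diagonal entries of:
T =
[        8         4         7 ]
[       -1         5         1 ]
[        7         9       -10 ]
tr(T) = 8 + 5 - 10 = 3

The trace of a square matrix is the sum of its diagonal entries.
Diagonal entries of T: T[0][0] = 8, T[1][1] = 5, T[2][2] = -10.
tr(T) = 8 + 5 - 10 = 3.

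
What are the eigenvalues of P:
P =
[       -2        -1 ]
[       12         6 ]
λ = 0, 4

Solve det(P - λI) = 0. For a 2×2 matrix the characteristic equation is λ² - (trace)λ + det = 0.
trace(P) = a + d = -2 + 6 = 4.
det(P) = a*d - b*c = (-2)*(6) - (-1)*(12) = -12 + 12 = 0.
Characteristic equation: λ² - (4)λ + (0) = 0.
Discriminant = (4)² - 4*(0) = 16 - 0 = 16.
λ = (4 ± √16) / 2 = (4 ± 4) / 2 = 0, 4.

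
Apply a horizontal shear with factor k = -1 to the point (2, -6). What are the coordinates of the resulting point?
(8, -6)

Shear matrix for horizontal shear with factor k = -1:
[[1, -1], [0, 1]]
Result: (2, -6) → (8, -6)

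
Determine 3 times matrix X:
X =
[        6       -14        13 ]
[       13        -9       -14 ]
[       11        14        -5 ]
3X =
[       18       -42        39 ]
[       39       -27       -42 ]
[       33        42       -15 ]

Scalar multiplication is elementwise: (3X)[i][j] = 3 * X[i][j].
  (3X)[0][0] = 3 * (6) = 18
  (3X)[0][1] = 3 * (-14) = -42
  (3X)[0][2] = 3 * (13) = 39
  (3X)[1][0] = 3 * (13) = 39
  (3X)[1][1] = 3 * (-9) = -27
  (3X)[1][2] = 3 * (-14) = -42
  (3X)[2][0] = 3 * (11) = 33
  (3X)[2][1] = 3 * (14) = 42
  (3X)[2][2] = 3 * (-5) = -15
3X =
[       18       -42        39 ]
[       39       -27       -42 ]
[       33        42       -15 ]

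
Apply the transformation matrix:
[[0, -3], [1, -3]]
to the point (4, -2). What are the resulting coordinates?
(6, 10)

Matrix multiplication:
[[0, -3], [1, -3]] × [4, -2]ᵀ
= [0×4 + -3×-2, 1×4 + -3×-2]ᵀ
= [6.0000, 10.0000]ᵀ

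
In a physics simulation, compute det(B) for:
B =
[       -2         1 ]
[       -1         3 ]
det(B) = -5

For a 2×2 matrix [[a, b], [c, d]], det = a*d - b*c.
det(B) = (-2)*(3) - (1)*(-1) = -6 + 1 = -5.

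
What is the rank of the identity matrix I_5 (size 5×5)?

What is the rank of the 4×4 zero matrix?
rank(I_5) = 5, rank(0) = 0

The identity I_5 has 5 columns that are the standard basis vectors e_1, …, e_5. These are linearly independent, so all 5 columns are pivots and rank(I_5) = 5.
The 4×4 zero matrix has every entry zero, so every row is the zero row and there are no pivots; rank(0) = 0.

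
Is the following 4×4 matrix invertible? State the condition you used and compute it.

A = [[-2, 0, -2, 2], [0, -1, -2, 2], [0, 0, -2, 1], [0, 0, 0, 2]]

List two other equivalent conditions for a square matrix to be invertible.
Yes, invertible; det(A) = -8 ≠ 0. Equivalent conditions: rank(A) = 4; Ax = 0 has only the trivial solution; 0 is not an eigenvalue; the columns of A are linearly independent.

To check invertibility, compute det(A).
The given matrix is triangular, so det(A) equals the product of its diagonal entries = -8 ≠ 0.
Since det(A) ≠ 0, A is invertible.
Equivalent conditions for a square matrix A to be invertible:
- rank(A) = 4 (full rank).
- The homogeneous system Ax = 0 has only the trivial solution x = 0.
- 0 is not an eigenvalue of A.
- The columns (equivalently rows) of A are linearly independent.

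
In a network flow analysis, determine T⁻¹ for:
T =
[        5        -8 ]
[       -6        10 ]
det(T) = 2
T⁻¹ =
[        5         4 ]
[        3       5/2 ]

For a 2×2 matrix T = [[a, b], [c, d]] with det(T) ≠ 0, T⁻¹ = (1/det(T)) * [[d, -b], [-c, a]].
det(T) = (5)*(10) - (-8)*(-6) = 50 - 48 = 2.
T⁻¹ = (1/2) * [[10, 8], [6, 5]].
Dividing each entry by 2 and reducing:
T⁻¹ =
[        5         4 ]
[        3       5/2 ]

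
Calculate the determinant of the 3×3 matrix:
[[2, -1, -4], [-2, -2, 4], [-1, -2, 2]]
0

Expansion along first row:
det = 2·det([[-2,4],[-2,2]]) - -1·det([[-2,4],[-1,2]]) + -4·det([[-2,-2],[-1,-2]])
    = 2·(-2·2 - 4·-2) - -1·(-2·2 - 4·-1) + -4·(-2·-2 - -2·-1)
    = 2·4 - -1·0 + -4·2
    = 8 + 0 + -8 = 0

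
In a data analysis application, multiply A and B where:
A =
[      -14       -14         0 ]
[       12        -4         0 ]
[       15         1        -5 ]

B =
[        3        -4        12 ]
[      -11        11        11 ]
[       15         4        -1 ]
AB =
[      112       -98      -322 ]
[       80       -92       100 ]
[      -41       -69       196 ]

Matrix multiplication: (AB)[i][j] = sum over k of A[i][k] * B[k][j].
  (AB)[0][0] = (-14)*(3) + (-14)*(-11) + (0)*(15) = 112
  (AB)[0][1] = (-14)*(-4) + (-14)*(11) + (0)*(4) = -98
  (AB)[0][2] = (-14)*(12) + (-14)*(11) + (0)*(-1) = -322
  (AB)[1][0] = (12)*(3) + (-4)*(-11) + (0)*(15) = 80
  (AB)[1][1] = (12)*(-4) + (-4)*(11) + (0)*(4) = -92
  (AB)[1][2] = (12)*(12) + (-4)*(11) + (0)*(-1) = 100
  (AB)[2][0] = (15)*(3) + (1)*(-11) + (-5)*(15) = -41
  (AB)[2][1] = (15)*(-4) + (1)*(11) + (-5)*(4) = -69
  (AB)[2][2] = (15)*(12) + (1)*(11) + (-5)*(-1) = 196
AB =
[      112       -98      -322 ]
[       80       -92       100 ]
[      -41       -69       196 ]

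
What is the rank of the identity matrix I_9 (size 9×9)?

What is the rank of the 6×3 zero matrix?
rank(I_9) = 9, rank(0) = 0

The identity I_9 has 9 columns that are the standard basis vectors e_1, …, e_9. These are linearly independent, so all 9 columns are pivots and rank(I_9) = 9.
The 6×3 zero matrix has every entry zero, so every row is the zero row and there are no pivots; rank(0) = 0.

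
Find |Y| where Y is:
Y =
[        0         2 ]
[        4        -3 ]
det(Y) = -8

For a 2×2 matrix [[a, b], [c, d]], det = a*d - b*c.
det(Y) = (0)*(-3) - (2)*(4) = 0 - 8 = -8.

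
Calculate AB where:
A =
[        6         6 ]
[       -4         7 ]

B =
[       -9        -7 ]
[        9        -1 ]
AB =
[        0       -48 ]
[       99        21 ]

Matrix multiplication: (AB)[i][j] = sum over k of A[i][k] * B[k][j].
  (AB)[0][0] = (6)*(-9) + (6)*(9) = 0
  (AB)[0][1] = (6)*(-7) + (6)*(-1) = -48
  (AB)[1][0] = (-4)*(-9) + (7)*(9) = 99
  (AB)[1][1] = (-4)*(-7) + (7)*(-1) = 21
AB =
[        0       -48 ]
[       99        21 ]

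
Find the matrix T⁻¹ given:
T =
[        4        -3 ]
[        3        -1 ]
det(T) = 5
T⁻¹ =
[     -1/5       3/5 ]
[     -3/5       4/5 ]

For a 2×2 matrix T = [[a, b], [c, d]] with det(T) ≠ 0, T⁻¹ = (1/det(T)) * [[d, -b], [-c, a]].
det(T) = (4)*(-1) - (-3)*(3) = -4 + 9 = 5.
T⁻¹ = (1/5) * [[-1, 3], [-3, 4]].
Dividing each entry by 5 and reducing:
T⁻¹ =
[     -1/5       3/5 ]
[     -3/5       4/5 ]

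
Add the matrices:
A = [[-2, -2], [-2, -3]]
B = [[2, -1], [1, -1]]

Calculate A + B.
[[0, -3], [-1, -4]]

Add corresponding elements:
(-2)+(2)=0
(-2)+(-1)=-3
(-2)+(1)=-1
(-3)+(-1)=-4
A + B = [[0, -3], [-1, -4]]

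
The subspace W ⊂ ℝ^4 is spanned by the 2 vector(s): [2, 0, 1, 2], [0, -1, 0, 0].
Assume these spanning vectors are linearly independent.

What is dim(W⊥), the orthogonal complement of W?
dim(W⊥) = 2

For any subspace W of ℝ^n, dim(W) + dim(W⊥) = n (the whole-space dimension).
Here the given 2 vectors are linearly independent, so dim(W) = 2.
Thus dim(W⊥) = n - dim(W) = 4 - 2 = 2.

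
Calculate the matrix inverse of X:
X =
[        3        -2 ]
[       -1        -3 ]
det(X) = -11
X⁻¹ =
[     3/11     -2/11 ]
[    -1/11     -3/11 ]

For a 2×2 matrix X = [[a, b], [c, d]] with det(X) ≠ 0, X⁻¹ = (1/det(X)) * [[d, -b], [-c, a]].
det(X) = (3)*(-3) - (-2)*(-1) = -9 - 2 = -11.
X⁻¹ = (1/-11) * [[-3, 2], [1, 3]].
Dividing each entry by -11 and reducing:
X⁻¹ =
[     3/11     -2/11 ]
[    -1/11     -3/11 ]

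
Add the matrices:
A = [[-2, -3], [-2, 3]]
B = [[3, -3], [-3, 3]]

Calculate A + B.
[[1, -6], [-5, 6]]

Add corresponding elements:
(-2)+(3)=1
(-3)+(-3)=-6
(-2)+(-3)=-5
(3)+(3)=6
A + B = [[1, -6], [-5, 6]]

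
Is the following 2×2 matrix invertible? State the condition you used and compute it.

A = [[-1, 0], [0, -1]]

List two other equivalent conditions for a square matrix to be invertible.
Yes, invertible; det(A) = 1 ≠ 0. Equivalent conditions: rank(A) = 2; Ax = 0 has only the trivial solution; 0 is not an eigenvalue; the columns of A are linearly independent.

To check invertibility, compute det(A).
The given matrix is triangular, so det(A) equals the product of its diagonal entries = 1 ≠ 0.
Since det(A) ≠ 0, A is invertible.
Equivalent conditions for a square matrix A to be invertible:
- rank(A) = 2 (full rank).
- The homogeneous system Ax = 0 has only the trivial solution x = 0.
- 0 is not an eigenvalue of A.
- The columns (equivalently rows) of A are linearly independent.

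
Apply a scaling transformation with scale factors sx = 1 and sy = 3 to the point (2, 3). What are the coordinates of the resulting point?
(2, 9)

Scaling matrix:
[[1, 0], [0, 3]]
Result: (2 × 1, 3 × 3) = (2, 9)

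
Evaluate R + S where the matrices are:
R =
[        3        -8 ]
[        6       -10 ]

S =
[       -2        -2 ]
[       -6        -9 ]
R + S =
[        1       -10 ]
[        0       -19 ]

Matrix addition is elementwise: (R+S)[i][j] = R[i][j] + S[i][j].
  (R+S)[0][0] = (3) + (-2) = 1
  (R+S)[0][1] = (-8) + (-2) = -10
  (R+S)[1][0] = (6) + (-6) = 0
  (R+S)[1][1] = (-10) + (-9) = -19
R + S =
[        1       -10 ]
[        0       -19 ]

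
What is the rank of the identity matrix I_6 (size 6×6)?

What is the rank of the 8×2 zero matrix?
rank(I_6) = 6, rank(0) = 0

The identity I_6 has 6 columns that are the standard basis vectors e_1, …, e_6. These are linearly independent, so all 6 columns are pivots and rank(I_6) = 6.
The 8×2 zero matrix has every entry zero, so every row is the zero row and there are no pivots; rank(0) = 0.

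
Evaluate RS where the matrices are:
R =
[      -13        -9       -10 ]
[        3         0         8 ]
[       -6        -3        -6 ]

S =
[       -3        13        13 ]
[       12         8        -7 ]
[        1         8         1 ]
RS =
[      -79      -321      -116 ]
[       -1       103        47 ]
[      -24      -150       -63 ]

Matrix multiplication: (RS)[i][j] = sum over k of R[i][k] * S[k][j].
  (RS)[0][0] = (-13)*(-3) + (-9)*(12) + (-10)*(1) = -79
  (RS)[0][1] = (-13)*(13) + (-9)*(8) + (-10)*(8) = -321
  (RS)[0][2] = (-13)*(13) + (-9)*(-7) + (-10)*(1) = -116
  (RS)[1][0] = (3)*(-3) + (0)*(12) + (8)*(1) = -1
  (RS)[1][1] = (3)*(13) + (0)*(8) + (8)*(8) = 103
  (RS)[1][2] = (3)*(13) + (0)*(-7) + (8)*(1) = 47
  (RS)[2][0] = (-6)*(-3) + (-3)*(12) + (-6)*(1) = -24
  (RS)[2][1] = (-6)*(13) + (-3)*(8) + (-6)*(8) = -150
  (RS)[2][2] = (-6)*(13) + (-3)*(-7) + (-6)*(1) = -63
RS =
[      -79      -321      -116 ]
[       -1       103        47 ]
[      -24      -150       -63 ]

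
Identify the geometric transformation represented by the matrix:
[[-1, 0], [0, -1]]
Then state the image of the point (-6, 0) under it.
rotation by 180° (or reflection through origin); image of (-6, 0) is (6, 0)

This matches the form [[cos θ, -sin θ], [sin θ, cos θ]] of a rotation matrix; reading off cos θ and sin θ gives the angle.
The matrix [[-1, 0], [0, -1]] represents: rotation by 180° (or reflection through origin).
Applying it to (-6, 0): [-1·-6 + 0·0, 0·-6 + -1·0] = (6, 0).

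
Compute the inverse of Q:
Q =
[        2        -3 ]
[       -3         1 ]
det(Q) = -7
Q⁻¹ =
[     -1/7      -3/7 ]
[     -3/7      -2/7 ]

For a 2×2 matrix Q = [[a, b], [c, d]] with det(Q) ≠ 0, Q⁻¹ = (1/det(Q)) * [[d, -b], [-c, a]].
det(Q) = (2)*(1) - (-3)*(-3) = 2 - 9 = -7.
Q⁻¹ = (1/-7) * [[1, 3], [3, 2]].
Dividing each entry by -7 and reducing:
Q⁻¹ =
[     -1/7      -3/7 ]
[     -3/7      -2/7 ]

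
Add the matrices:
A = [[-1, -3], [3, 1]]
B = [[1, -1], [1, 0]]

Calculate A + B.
[[0, -4], [4, 1]]

Add corresponding elements:
(-1)+(1)=0
(-3)+(-1)=-4
(3)+(1)=4
(1)+(0)=1
A + B = [[0, -4], [4, 1]]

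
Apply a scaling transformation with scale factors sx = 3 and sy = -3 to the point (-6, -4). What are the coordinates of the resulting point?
(-18, 12)

Scaling matrix:
[[3, 0], [0, -3]]
Result: (-6 × 3, -4 × -3) = (-18, 12)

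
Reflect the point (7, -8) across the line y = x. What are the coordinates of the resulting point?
(-8, 7)

Reflection across line y = x: (7, -8) → (-8, 7)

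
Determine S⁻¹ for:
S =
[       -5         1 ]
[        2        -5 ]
det(S) = 23
S⁻¹ =
[    -5/23     -1/23 ]
[    -2/23     -5/23 ]

For a 2×2 matrix S = [[a, b], [c, d]] with det(S) ≠ 0, S⁻¹ = (1/det(S)) * [[d, -b], [-c, a]].
det(S) = (-5)*(-5) - (1)*(2) = 25 - 2 = 23.
S⁻¹ = (1/23) * [[-5, -1], [-2, -5]].
Dividing each entry by 23 and reducing:
S⁻¹ =
[    -5/23     -1/23 ]
[    -2/23     -5/23 ]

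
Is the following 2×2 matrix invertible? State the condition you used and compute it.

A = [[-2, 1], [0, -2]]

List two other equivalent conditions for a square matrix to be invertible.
Yes, invertible; det(A) = 4 ≠ 0. Equivalent conditions: rank(A) = 2; Ax = 0 has only the trivial solution; 0 is not an eigenvalue; the columns of A are linearly independent.

To check invertibility, compute det(A).
The given matrix is triangular, so det(A) equals the product of its diagonal entries = 4 ≠ 0.
Since det(A) ≠ 0, A is invertible.
Equivalent conditions for a square matrix A to be invertible:
- rank(A) = 2 (full rank).
- The homogeneous system Ax = 0 has only the trivial solution x = 0.
- 0 is not an eigenvalue of A.
- The columns (equivalently rows) of A are linearly independent.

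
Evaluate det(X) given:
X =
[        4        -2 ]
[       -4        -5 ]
det(X) = -28

For a 2×2 matrix [[a, b], [c, d]], det = a*d - b*c.
det(X) = (4)*(-5) - (-2)*(-4) = -20 - 8 = -28.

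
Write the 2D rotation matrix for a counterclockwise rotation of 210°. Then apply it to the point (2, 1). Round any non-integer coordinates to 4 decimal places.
R = [[-√3/2, 1/2], [-1/2, -√3/2]]; R·(2, 1) = (-1.2321, -1.8660)

Rotation matrix formula: R(θ) = [[cos θ, -sin θ], [sin θ, cos θ]]
For θ = 210°:
cos(210°) = -√3/2
sin(210°) = -1/2
R = [[-√3/2, 1/2], [-1/2, -√3/2]]
Apply to (2, 1): [-√3/2·2 + (1/2)·1, -1/2·2 + -√3/2·1] = (-1.2321, -1.8660)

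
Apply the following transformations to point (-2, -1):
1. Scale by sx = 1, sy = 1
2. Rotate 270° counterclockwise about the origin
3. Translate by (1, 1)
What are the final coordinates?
(0, 3)

Step 1: Scale → (-2, -1)
Step 2: Rotate 270° → (-1, 2)
Step 3: Translate → (0, 3)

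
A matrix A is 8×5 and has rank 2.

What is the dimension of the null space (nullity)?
3

The rank-nullity theorem for an m×n matrix states:
rank(A) + nullity(A) = n (the number of columns).
Here n = 5 and rank(A) = 2, so nullity(A) = 5 - 2 = 3.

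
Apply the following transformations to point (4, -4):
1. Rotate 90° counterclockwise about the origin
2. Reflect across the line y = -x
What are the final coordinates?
(-4, -4)

Step 1: Rotate 90° → (4, 4)
Step 2: Reflect across the line y = -x → (-4, -4)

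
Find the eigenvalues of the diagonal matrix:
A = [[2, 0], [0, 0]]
λ₁ = 2, λ₂ = 0

The characteristic polynomial of A is det(A - λI) = (2 - λ)(0 - λ) = 0.
The roots are λ = 2 and λ = 0, so the eigenvalues are the diagonal entries.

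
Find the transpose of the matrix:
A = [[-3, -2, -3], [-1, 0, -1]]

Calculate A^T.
[[-3, -1], [-2, 0], [-3, -1]]

The transpose sends entry (i,j) to (j,i); rows become columns.
Row 0 of A: [-3, -2, -3] -> column 0 of A^T.
Row 1 of A: [-1, 0, -1] -> column 1 of A^T.
A^T = [[-3, -1], [-2, 0], [-3, -1]]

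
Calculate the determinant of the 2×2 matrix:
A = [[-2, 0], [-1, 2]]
-4

For A = [[a, b], [c, d]], det(A) = a*d - b*c.
det(A) = (-2)*(2) - (0)*(-1) = -4 - 0 = -4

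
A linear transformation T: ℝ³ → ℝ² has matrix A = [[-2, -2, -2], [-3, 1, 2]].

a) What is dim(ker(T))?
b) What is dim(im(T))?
dim(ker) = 1, dim(im) = 2

The two rows are not scalar multiples of one another (no single k satisfies row 2 = k × row 1), so they are linearly independent.
Thus rank(A) = 2.
dim(im(T)) = rank(A) = 2.
By the rank-nullity theorem applied to T: ℝ³ → ℝ², rank(A) + nullity(A) = 3 (the domain dimension), so dim(ker(T)) = 3 - 2 = 1.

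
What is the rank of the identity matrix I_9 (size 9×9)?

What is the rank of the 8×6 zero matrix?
rank(I_9) = 9, rank(0) = 0

The identity I_9 has 9 columns that are the standard basis vectors e_1, …, e_9. These are linearly independent, so all 9 columns are pivots and rank(I_9) = 9.
The 8×6 zero matrix has every entry zero, so every row is the zero row and there are no pivots; rank(0) = 0.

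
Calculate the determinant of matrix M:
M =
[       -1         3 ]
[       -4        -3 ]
det(M) = 15

For a 2×2 matrix [[a, b], [c, d]], det = a*d - b*c.
det(M) = (-1)*(-3) - (3)*(-4) = 3 + 12 = 15.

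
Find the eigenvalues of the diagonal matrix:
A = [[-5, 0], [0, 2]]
λ₁ = -5, λ₂ = 2

The characteristic polynomial of A is det(A - λI) = (-5 - λ)(2 - λ) = 0.
The roots are λ = -5 and λ = 2, so the eigenvalues are the diagonal entries.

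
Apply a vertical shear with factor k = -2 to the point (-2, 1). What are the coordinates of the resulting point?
(-2, 5)

Shear matrix for vertical shear with factor k = -2:
[[1, 0], [-2, 1]]
Result: (-2, 1) → (-2, 5)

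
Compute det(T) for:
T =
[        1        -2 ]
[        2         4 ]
det(T) = 8

For a 2×2 matrix [[a, b], [c, d]], det = a*d - b*c.
det(T) = (1)*(4) - (-2)*(2) = 4 + 4 = 8.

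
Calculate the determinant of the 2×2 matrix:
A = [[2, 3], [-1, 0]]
3

For A = [[a, b], [c, d]], det(A) = a*d - b*c.
det(A) = (2)*(0) - (3)*(-1) = 0 - -3 = 3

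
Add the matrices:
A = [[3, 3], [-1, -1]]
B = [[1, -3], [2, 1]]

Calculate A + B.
[[4, 0], [1, 0]]

Add corresponding elements:
(3)+(1)=4
(3)+(-3)=0
(-1)+(2)=1
(-1)+(1)=0
A + B = [[4, 0], [1, 0]]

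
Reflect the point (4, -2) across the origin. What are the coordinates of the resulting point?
(-4, 2)

Reflection across origin: (4, -2) → (-4, 2)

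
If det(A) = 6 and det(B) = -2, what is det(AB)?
-12

Use the multiplicative property of determinants: det(AB) = det(A)*det(B).
det(AB) = (6)*(-2) = -12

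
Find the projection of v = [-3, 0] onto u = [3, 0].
[-3, 0]

The projection of v onto u is proj_u(v) = ((v·u) / (u·u)) · u.
v·u = (-3)*(3) + (0)*(0) = -9.
u·u = (3)*(3) + (0)*(0) = 9.
coefficient = -9 / 9 = -1.
proj_u(v) = -1 · [3, 0] = [-3, 0].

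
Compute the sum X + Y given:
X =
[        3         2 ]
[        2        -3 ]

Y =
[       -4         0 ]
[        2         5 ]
X + Y =
[       -1         2 ]
[        4         2 ]

Matrix addition is elementwise: (X+Y)[i][j] = X[i][j] + Y[i][j].
  (X+Y)[0][0] = (3) + (-4) = -1
  (X+Y)[0][1] = (2) + (0) = 2
  (X+Y)[1][0] = (2) + (2) = 4
  (X+Y)[1][1] = (-3) + (5) = 2
X + Y =
[       -1         2 ]
[        4         2 ]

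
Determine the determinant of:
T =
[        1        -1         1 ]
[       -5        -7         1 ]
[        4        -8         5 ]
det(T) = 12

Expand along row 0 (cofactor expansion): det(T) = a*(e*i - f*h) - b*(d*i - f*g) + c*(d*h - e*g), where the 3×3 is [[a, b, c], [d, e, f], [g, h, i]].
Minor M_00 = (-7)*(5) - (1)*(-8) = -35 + 8 = -27.
Minor M_01 = (-5)*(5) - (1)*(4) = -25 - 4 = -29.
Minor M_02 = (-5)*(-8) - (-7)*(4) = 40 + 28 = 68.
det(T) = (1)*(-27) - (-1)*(-29) + (1)*(68) = -27 - 29 + 68 = 12.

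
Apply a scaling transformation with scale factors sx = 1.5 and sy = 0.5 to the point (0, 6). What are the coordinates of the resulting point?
(0.0, 3.0)

Scaling matrix:
[[1.50, 0], [0, 0.50]]
Result: (0 × 1.5, 6 × 0.5) = (0.0, 3.0)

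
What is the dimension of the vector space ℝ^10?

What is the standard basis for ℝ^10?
Dimension = 10; standard basis = {e_1, e_2, e_3, …, e_10}

ℝ^10 is the space of 10-tuples of real numbers; its dimension is 10.
The standard basis consists of 10 vectors: e_1, e_2, e_3, …, e_10, where e_i is the vector with 1 in position i and 0 elsewhere.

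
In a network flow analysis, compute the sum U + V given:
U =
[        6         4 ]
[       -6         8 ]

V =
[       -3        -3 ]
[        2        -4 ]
U + V =
[        3         1 ]
[       -4         4 ]

Matrix addition is elementwise: (U+V)[i][j] = U[i][j] + V[i][j].
  (U+V)[0][0] = (6) + (-3) = 3
  (U+V)[0][1] = (4) + (-3) = 1
  (U+V)[1][0] = (-6) + (2) = -4
  (U+V)[1][1] = (8) + (-4) = 4
U + V =
[        3         1 ]
[       -4         4 ]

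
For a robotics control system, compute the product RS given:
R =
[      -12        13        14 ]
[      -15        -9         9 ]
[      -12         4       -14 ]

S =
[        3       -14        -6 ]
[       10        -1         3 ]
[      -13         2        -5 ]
RS =
[      -88       183        41 ]
[     -252       237        18 ]
[      186       136       154 ]

Matrix multiplication: (RS)[i][j] = sum over k of R[i][k] * S[k][j].
  (RS)[0][0] = (-12)*(3) + (13)*(10) + (14)*(-13) = -88
  (RS)[0][1] = (-12)*(-14) + (13)*(-1) + (14)*(2) = 183
  (RS)[0][2] = (-12)*(-6) + (13)*(3) + (14)*(-5) = 41
  (RS)[1][0] = (-15)*(3) + (-9)*(10) + (9)*(-13) = -252
  (RS)[1][1] = (-15)*(-14) + (-9)*(-1) + (9)*(2) = 237
  (RS)[1][2] = (-15)*(-6) + (-9)*(3) + (9)*(-5) = 18
  (RS)[2][0] = (-12)*(3) + (4)*(10) + (-14)*(-13) = 186
  (RS)[2][1] = (-12)*(-14) + (4)*(-1) + (-14)*(2) = 136
  (RS)[2][2] = (-12)*(-6) + (4)*(3) + (-14)*(-5) = 154
RS =
[      -88       183        41 ]
[     -252       237        18 ]
[      186       136       154 ]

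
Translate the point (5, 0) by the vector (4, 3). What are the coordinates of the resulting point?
(9, 3)

Translation by (4, 3):
x' = 5 + 4 = 9
y' = 0 + 3 = 3
Homogeneous matrix: [[1, 0, 4], [0, 1, 3], [0, 0, 1]]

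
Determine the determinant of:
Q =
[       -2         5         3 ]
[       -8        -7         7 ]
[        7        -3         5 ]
det(Q) = 692

Expand along row 0 (cofactor expansion): det(Q) = a*(e*i - f*h) - b*(d*i - f*g) + c*(d*h - e*g), where the 3×3 is [[a, b, c], [d, e, f], [g, h, i]].
Minor M_00 = (-7)*(5) - (7)*(-3) = -35 + 21 = -14.
Minor M_01 = (-8)*(5) - (7)*(7) = -40 - 49 = -89.
Minor M_02 = (-8)*(-3) - (-7)*(7) = 24 + 49 = 73.
det(Q) = (-2)*(-14) - (5)*(-89) + (3)*(73) = 28 + 445 + 219 = 692.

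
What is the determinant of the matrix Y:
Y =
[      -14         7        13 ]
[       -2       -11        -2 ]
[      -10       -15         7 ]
det(Y) = 696

Expand along row 0 (cofactor expansion): det(Y) = a*(e*i - f*h) - b*(d*i - f*g) + c*(d*h - e*g), where the 3×3 is [[a, b, c], [d, e, f], [g, h, i]].
Minor M_00 = (-11)*(7) - (-2)*(-15) = -77 - 30 = -107.
Minor M_01 = (-2)*(7) - (-2)*(-10) = -14 - 20 = -34.
Minor M_02 = (-2)*(-15) - (-11)*(-10) = 30 - 110 = -80.
det(Y) = (-14)*(-107) - (7)*(-34) + (13)*(-80) = 1498 + 238 - 1040 = 696.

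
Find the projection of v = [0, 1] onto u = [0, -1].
[0, 1]

The projection of v onto u is proj_u(v) = ((v·u) / (u·u)) · u.
v·u = (0)*(0) + (1)*(-1) = -1.
u·u = (0)*(0) + (-1)*(-1) = 1.
coefficient = -1 / 1 = -1.
proj_u(v) = -1 · [0, -1] = [0, 1].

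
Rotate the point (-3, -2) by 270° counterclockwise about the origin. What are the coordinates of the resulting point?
(-2, 3)

Rotation matrix R(θ) = [[cos θ, -sin θ], [sin θ, cos θ]]; for θ = 270°:
R = [[0, 1], [-1, 0]]
Result: R × [-3, -2]ᵀ = [0·-3 + (1)·-2, -1·-3 + (0)·-2]ᵀ = (-2, 3)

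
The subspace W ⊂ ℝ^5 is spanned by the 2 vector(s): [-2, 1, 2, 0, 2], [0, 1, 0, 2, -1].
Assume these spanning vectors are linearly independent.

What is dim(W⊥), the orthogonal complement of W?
dim(W⊥) = 3

For any subspace W of ℝ^n, dim(W) + dim(W⊥) = n (the whole-space dimension).
Here the given 2 vectors are linearly independent, so dim(W) = 2.
Thus dim(W⊥) = n - dim(W) = 5 - 2 = 3.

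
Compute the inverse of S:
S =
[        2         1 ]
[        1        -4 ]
det(S) = -9
S⁻¹ =
[      4/9       1/9 ]
[      1/9      -2/9 ]

For a 2×2 matrix S = [[a, b], [c, d]] with det(S) ≠ 0, S⁻¹ = (1/det(S)) * [[d, -b], [-c, a]].
det(S) = (2)*(-4) - (1)*(1) = -8 - 1 = -9.
S⁻¹ = (1/-9) * [[-4, -1], [-1, 2]].
Dividing each entry by -9 and reducing:
S⁻¹ =
[      4/9       1/9 ]
[      1/9      -2/9 ]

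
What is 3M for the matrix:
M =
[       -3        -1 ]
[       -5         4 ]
3M =
[       -9        -3 ]
[      -15        12 ]

Scalar multiplication is elementwise: (3M)[i][j] = 3 * M[i][j].
  (3M)[0][0] = 3 * (-3) = -9
  (3M)[0][1] = 3 * (-1) = -3
  (3M)[1][0] = 3 * (-5) = -15
  (3M)[1][1] = 3 * (4) = 12
3M =
[       -9        -3 ]
[      -15        12 ]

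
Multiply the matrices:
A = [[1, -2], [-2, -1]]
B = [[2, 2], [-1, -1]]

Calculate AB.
[[4, 4], [-3, -3]]

Each entry (i,j) of AB = sum over k of A[i][k]*B[k][j].
(AB)[0][0] = (1)*(2) + (-2)*(-1) = 4
(AB)[0][1] = (1)*(2) + (-2)*(-1) = 4
(AB)[1][0] = (-2)*(2) + (-1)*(-1) = -3
(AB)[1][1] = (-2)*(2) + (-1)*(-1) = -3
AB = [[4, 4], [-3, -3]]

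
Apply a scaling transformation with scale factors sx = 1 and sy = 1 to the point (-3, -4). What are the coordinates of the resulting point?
(-3, -4)

Scaling matrix:
[[1, 0], [0, 1]]
Result: (-3 × 1, -4 × 1) = (-3, -4)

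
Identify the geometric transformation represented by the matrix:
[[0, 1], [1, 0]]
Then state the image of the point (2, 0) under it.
reflection across the line y = x; image of (2, 0) is (0, 2)

This is a symmetric orthogonal matrix with determinant -1, which characterizes a reflection in ℝ².
The matrix [[0, 1], [1, 0]] represents: reflection across the line y = x.
Applying it to (2, 0): [0·2 + 1·0, 1·2 + 0·0] = (0, 2).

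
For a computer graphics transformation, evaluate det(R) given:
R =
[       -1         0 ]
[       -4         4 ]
det(R) = -4

For a 2×2 matrix [[a, b], [c, d]], det = a*d - b*c.
det(R) = (-1)*(4) - (0)*(-4) = -4 - 0 = -4.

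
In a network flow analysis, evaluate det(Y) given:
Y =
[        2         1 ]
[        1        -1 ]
det(Y) = -3

For a 2×2 matrix [[a, b], [c, d]], det = a*d - b*c.
det(Y) = (2)*(-1) - (1)*(1) = -2 - 1 = -3.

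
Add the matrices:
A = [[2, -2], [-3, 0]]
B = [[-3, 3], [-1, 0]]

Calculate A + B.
[[-1, 1], [-4, 0]]

Add corresponding elements:
(2)+(-3)=-1
(-2)+(3)=1
(-3)+(-1)=-4
(0)+(0)=0
A + B = [[-1, 1], [-4, 0]]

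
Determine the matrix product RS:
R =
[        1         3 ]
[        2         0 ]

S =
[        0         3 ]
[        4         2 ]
RS =
[       12         9 ]
[        0         6 ]

Matrix multiplication: (RS)[i][j] = sum over k of R[i][k] * S[k][j].
  (RS)[0][0] = (1)*(0) + (3)*(4) = 12
  (RS)[0][1] = (1)*(3) + (3)*(2) = 9
  (RS)[1][0] = (2)*(0) + (0)*(4) = 0
  (RS)[1][1] = (2)*(3) + (0)*(2) = 6
RS =
[       12         9 ]
[        0         6 ]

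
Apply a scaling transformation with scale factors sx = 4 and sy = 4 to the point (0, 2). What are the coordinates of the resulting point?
(0, 8)

Scaling matrix:
[[4, 0], [0, 4]]
Result: (0 × 4, 2 × 4) = (0, 8)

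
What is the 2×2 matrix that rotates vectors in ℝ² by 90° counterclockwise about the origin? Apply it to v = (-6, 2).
R = [[0, -1], [1, 0]]; R·v = (-2, -6)

A counterclockwise rotation by angle θ in ℝ² has matrix R(θ) = [[cos θ, -sin θ], [sin θ, cos θ]].
For θ = 90°: cos θ = 0, sin θ = 1.
R(90°) = [[0, -1], [1, 0]].
R·v = [0·-6 + (-1)·2, 1·-6 + 0·2] = (-2, -6).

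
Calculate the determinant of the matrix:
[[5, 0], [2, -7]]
-35

For a 2×2 matrix [[a, b], [c, d]], det = ad - bc
det = (5)(-7) - (0)(2) = -35 - 0 = -35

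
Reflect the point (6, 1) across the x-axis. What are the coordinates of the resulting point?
(6, -1)

Reflection across x-axis: (6, 1) → (6, -1)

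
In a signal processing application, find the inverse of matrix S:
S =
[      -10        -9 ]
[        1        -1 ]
det(S) = 19
S⁻¹ =
[    -1/19      9/19 ]
[    -1/19    -10/19 ]

For a 2×2 matrix S = [[a, b], [c, d]] with det(S) ≠ 0, S⁻¹ = (1/det(S)) * [[d, -b], [-c, a]].
det(S) = (-10)*(-1) - (-9)*(1) = 10 + 9 = 19.
S⁻¹ = (1/19) * [[-1, 9], [-1, -10]].
Dividing each entry by 19 and reducing:
S⁻¹ =
[    -1/19      9/19 ]
[    -1/19    -10/19 ]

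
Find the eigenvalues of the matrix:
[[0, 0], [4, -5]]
λ = -5 and λ = 0

Characteristic equation: det(A - λI) = 0
λ² - (trace)λ + (det) = 0
λ² - (-5)λ + (0) = 0
λ² + 5λ + 0 = 0
Solving: λ = -5, 0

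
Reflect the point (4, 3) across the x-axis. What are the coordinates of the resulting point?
(4, -3)

Reflection across x-axis: (4, 3) → (4, -3)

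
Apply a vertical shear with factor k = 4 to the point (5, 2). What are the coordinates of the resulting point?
(5, 22)

Shear matrix for vertical shear with factor k = 4:
[[1, 0], [4, 1]]
Result: (5, 2) → (5, 22)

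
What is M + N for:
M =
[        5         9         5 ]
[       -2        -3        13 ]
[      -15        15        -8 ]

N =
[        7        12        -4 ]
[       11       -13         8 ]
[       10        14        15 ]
M + N =
[       12        21         1 ]
[        9       -16        21 ]
[       -5        29         7 ]

Matrix addition is elementwise: (M+N)[i][j] = M[i][j] + N[i][j].
  (M+N)[0][0] = (5) + (7) = 12
  (M+N)[0][1] = (9) + (12) = 21
  (M+N)[0][2] = (5) + (-4) = 1
  (M+N)[1][0] = (-2) + (11) = 9
  (M+N)[1][1] = (-3) + (-13) = -16
  (M+N)[1][2] = (13) + (8) = 21
  (M+N)[2][0] = (-15) + (10) = -5
  (M+N)[2][1] = (15) + (14) = 29
  (M+N)[2][2] = (-8) + (15) = 7
M + N =
[       12        21         1 ]
[        9       -16        21 ]
[       -5        29         7 ]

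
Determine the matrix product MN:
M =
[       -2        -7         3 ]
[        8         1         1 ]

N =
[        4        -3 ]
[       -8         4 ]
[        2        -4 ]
MN =
[       54       -34 ]
[       26       -24 ]

Matrix multiplication: (MN)[i][j] = sum over k of M[i][k] * N[k][j].
  (MN)[0][0] = (-2)*(4) + (-7)*(-8) + (3)*(2) = 54
  (MN)[0][1] = (-2)*(-3) + (-7)*(4) + (3)*(-4) = -34
  (MN)[1][0] = (8)*(4) + (1)*(-8) + (1)*(2) = 26
  (MN)[1][1] = (8)*(-3) + (1)*(4) + (1)*(-4) = -24
MN =
[       54       -34 ]
[       26       -24 ]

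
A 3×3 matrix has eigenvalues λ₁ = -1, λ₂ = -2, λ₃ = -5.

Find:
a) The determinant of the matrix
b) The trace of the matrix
det = -10, trace = -8

Two standard eigenvalue identities:
- det(A) equals the product of the eigenvalues (counted with multiplicity).
- trace(A) equals the sum of the eigenvalues.
det(A) = (-1)*(-2)*(-5) = -10.
trace(A) = -1 - 2 - 5 = -8.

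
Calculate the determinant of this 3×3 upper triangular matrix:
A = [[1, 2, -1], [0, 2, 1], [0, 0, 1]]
2

The determinant of a triangular matrix is the product of its diagonal entries (the off-diagonal entries above the diagonal do not affect it).
det(A) = (1) * (2) * (1) = 2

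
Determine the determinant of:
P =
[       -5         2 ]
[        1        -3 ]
det(P) = 13

For a 2×2 matrix [[a, b], [c, d]], det = a*d - b*c.
det(P) = (-5)*(-3) - (2)*(1) = 15 - 2 = 13.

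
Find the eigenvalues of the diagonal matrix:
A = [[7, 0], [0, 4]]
λ₁ = 7, λ₂ = 4

The characteristic polynomial of A is det(A - λI) = (7 - λ)(4 - λ) = 0.
The roots are λ = 7 and λ = 4, so the eigenvalues are the diagonal entries.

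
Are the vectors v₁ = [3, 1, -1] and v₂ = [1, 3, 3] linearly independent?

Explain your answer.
Yes, linearly independent

Two vectors are linearly dependent iff one is a scalar multiple of the other.
No single scalar k satisfies v₂ = k·v₁ (the ratios of corresponding entries disagree), so v₁ and v₂ are linearly independent.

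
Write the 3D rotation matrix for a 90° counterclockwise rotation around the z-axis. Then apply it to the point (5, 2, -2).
R = [[0, -1, 0], [1, 0, 0], [0, 0, 1]]; R·(5, 2, -2) = (-2, 5, -2)

Rotation matrix for 90° around z-axis:
cos(90°) = 0, sin(90°) = 1
R = [[0, -1, 0], [1, 0, 0], [0, 0, 1]]
Apply to (5, 2, -2): R·[5, 2, -2]ᵀ = (-2, 5, -2)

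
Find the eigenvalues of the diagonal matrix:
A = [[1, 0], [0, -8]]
λ₁ = 1, λ₂ = -8

The characteristic polynomial of A is det(A - λI) = (1 - λ)(-8 - λ) = 0.
The roots are λ = 1 and λ = -8, so the eigenvalues are the diagonal entries.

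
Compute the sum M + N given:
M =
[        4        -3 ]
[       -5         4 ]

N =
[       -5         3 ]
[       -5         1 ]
M + N =
[       -1         0 ]
[      -10         5 ]

Matrix addition is elementwise: (M+N)[i][j] = M[i][j] + N[i][j].
  (M+N)[0][0] = (4) + (-5) = -1
  (M+N)[0][1] = (-3) + (3) = 0
  (M+N)[1][0] = (-5) + (-5) = -10
  (M+N)[1][1] = (4) + (1) = 5
M + N =
[       -1         0 ]
[      -10         5 ]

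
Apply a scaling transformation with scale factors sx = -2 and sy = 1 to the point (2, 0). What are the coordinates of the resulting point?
(-4, 0)

Scaling matrix:
[[-2, 0], [0, 1]]
Result: (2 × -2, 0 × 1) = (-4, 0)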